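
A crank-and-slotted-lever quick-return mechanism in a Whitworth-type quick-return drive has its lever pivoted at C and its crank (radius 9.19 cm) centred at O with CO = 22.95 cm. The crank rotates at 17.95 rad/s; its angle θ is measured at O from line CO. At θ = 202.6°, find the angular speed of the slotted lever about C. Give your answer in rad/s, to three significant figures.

ω = 17.95 rad/s
Crank pin A relative to C: A = (d + r cosθ, r sinθ); lever angle φ = atan2(r sinθ, d + r cosθ).
Differentiating tanφ: φ̇ = rω(d cosθ + r)/(d² + r² + 2dr cosθ).
d² + r² + 2dr cosθ = |CA|² = 0.0221729 m²;  d cosθ + r = -0.11998 m.
|ω_lever| = |0.0919·17.95·-0.11998| / 0.0221729 = 8.9259 rad/s.

8.93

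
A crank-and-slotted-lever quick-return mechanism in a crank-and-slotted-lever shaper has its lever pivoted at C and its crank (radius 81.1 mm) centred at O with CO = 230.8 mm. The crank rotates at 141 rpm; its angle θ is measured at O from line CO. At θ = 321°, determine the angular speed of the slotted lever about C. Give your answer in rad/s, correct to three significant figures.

ω = 14.77 rad/s (from 141 rpm).
Crank pin A relative to C: A = (d + r cosθ, r sinθ); lever angle φ = atan2(r sinθ, d + r cosθ).
Differentiating tanφ: φ̇ = rω(d cosθ + r)/(d² + r² + 2dr cosθ).
d² + r² + 2dr cosθ = |CA|² = 0.0889389 m²;  d cosθ + r = +0.26047 m.
|ω_lever| = |0.0811·14.77·+0.26047| / 0.0889389 = 3.5069 rad/s.

3.51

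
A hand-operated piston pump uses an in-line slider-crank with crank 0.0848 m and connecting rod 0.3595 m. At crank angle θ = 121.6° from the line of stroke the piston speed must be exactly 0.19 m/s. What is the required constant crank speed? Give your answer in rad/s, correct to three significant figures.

For an in-line slider-crank, |v_piston| = rω|sinθ|·[1 + r cosθ/√(L² − r² sin²θ)].
With r = 0.0848 m, L = 0.3595 m, θ = 121.6°: the bracketed kinematic factor |dx/dθ| = 0.063113 m.
ω = v/|dx/dθ| = 0.19/0.063113 = 3.0105 rad/s.

3.01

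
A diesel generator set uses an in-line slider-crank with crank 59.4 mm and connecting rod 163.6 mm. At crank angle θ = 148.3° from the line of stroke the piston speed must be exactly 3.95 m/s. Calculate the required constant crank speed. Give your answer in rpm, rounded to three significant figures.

1760

For an in-line slider-crank, |v_piston| = rω|sinθ|·[1 + r cosθ/√(L² − r² sin²θ)].
With r = 0.0594 m, L = 0.1636 m, θ = 148.3°: the bracketed kinematic factor |dx/dθ| = 0.02139 m.
ω = v/|dx/dθ| = 3.95/0.02139 = 184.66 rad/s.
N = 60ω/(2π) = 1763.4 rpm.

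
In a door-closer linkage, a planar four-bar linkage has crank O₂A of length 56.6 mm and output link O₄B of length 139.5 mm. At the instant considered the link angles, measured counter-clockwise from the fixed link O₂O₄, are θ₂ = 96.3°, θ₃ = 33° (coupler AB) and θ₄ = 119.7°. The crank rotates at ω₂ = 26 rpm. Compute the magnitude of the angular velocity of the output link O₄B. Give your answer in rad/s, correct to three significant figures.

0.989

ω₂ = 2.723 rad/s (from 26 rpm).
Differentiating the loop-closure r₂e^{iθ₂}+r₃e^{iθ₃}=r₁+r₄e^{iθ₄} gives r₂ω₂e^{iθ₂}+r₃ω₃e^{iθ₃}=r₄ω₄e^{iθ₄}.
Eliminating the other unknown: ω₄ = r₂ω₂ sin(θ₂−θ₃) / [r₄ sin(θ₄−θ₃)].
Numerator sine = +0.89337; denominator sine = +0.99834.
Result = 0.0566·2.723·(+0.89337) / (0.1395·(+0.99834)) = +0.98855 rad/s; magnitude 0.98855 rad/s.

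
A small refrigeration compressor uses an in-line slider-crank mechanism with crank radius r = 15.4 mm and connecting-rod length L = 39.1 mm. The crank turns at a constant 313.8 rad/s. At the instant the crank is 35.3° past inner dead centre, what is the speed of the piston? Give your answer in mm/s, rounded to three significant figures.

3710

ω = 313.8 rad/s
For an in-line slider-crank, x = r cosθ + √(L² − r² sin²θ), so v = −rω sinθ·[1 + r cosθ/√(L² − r² sin²θ)].
With r = 0.0154 m, L = 0.0391 m, θ = 35.3°: √(L² − r² sin²θ) = 0.038074 m.
v = −0.0154·313.8·0.57786·[1 + 0.0154·0.81614/0.038074] = -3.7143 m/s.
|v| = 3.7143 m/s = 3714.3 mm/s.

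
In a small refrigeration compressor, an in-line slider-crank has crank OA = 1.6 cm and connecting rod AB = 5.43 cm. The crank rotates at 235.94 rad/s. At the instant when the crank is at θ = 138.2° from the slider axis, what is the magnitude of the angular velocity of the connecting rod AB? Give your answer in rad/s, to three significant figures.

52.9

ω = 235.9 rad/s
The rod makes angle φ with the slider axis where L sinφ = r sinθ; differentiating, L cosφ·φ̇ = r ω cosθ.
L cosφ = √(L² − r² sin²θ) = 0.053242 m.
|ω_rod| = r ω |cosθ| / √(L² − r² sin²θ) = 0.016·235.9·0.74548/0.053242 = 52.856 rad/s.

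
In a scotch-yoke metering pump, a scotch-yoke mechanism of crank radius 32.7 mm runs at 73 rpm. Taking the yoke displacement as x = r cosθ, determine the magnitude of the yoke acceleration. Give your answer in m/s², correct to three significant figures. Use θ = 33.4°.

ω = 7.645 rad/s (from 73 rpm).
x = r cosθ ⇒ ẍ = −rω² cosθ (ω constant).
|a| = rω²|cosθ| = 0.0327·(7.645)²·|cos 33.4°| = 1.5954 m/s².

1.60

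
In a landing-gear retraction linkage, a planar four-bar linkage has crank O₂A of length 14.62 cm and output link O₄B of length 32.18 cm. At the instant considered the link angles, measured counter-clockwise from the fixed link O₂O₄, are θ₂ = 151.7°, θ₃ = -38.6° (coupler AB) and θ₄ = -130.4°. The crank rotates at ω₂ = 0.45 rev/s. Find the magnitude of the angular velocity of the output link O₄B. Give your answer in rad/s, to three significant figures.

0.230

ω₂ = 2.827 rad/s (from 0.45 rev/s).
Differentiating the loop-closure r₂e^{iθ₂}+r₃e^{iθ₃}=r₁+r₄e^{iθ₄} gives r₂ω₂e^{iθ₂}+r₃ω₃e^{iθ₃}=r₄ω₄e^{iθ₄}.
Eliminating the other unknown: ω₄ = r₂ω₂ sin(θ₂−θ₃) / [r₄ sin(θ₄−θ₃)].
Numerator sine = -0.17880; denominator sine = -0.99951.
Result = 0.1462·2.827·(-0.17880) / (0.3218·(-0.99951)) = +0.2298 rad/s; magnitude 0.2298 rad/s.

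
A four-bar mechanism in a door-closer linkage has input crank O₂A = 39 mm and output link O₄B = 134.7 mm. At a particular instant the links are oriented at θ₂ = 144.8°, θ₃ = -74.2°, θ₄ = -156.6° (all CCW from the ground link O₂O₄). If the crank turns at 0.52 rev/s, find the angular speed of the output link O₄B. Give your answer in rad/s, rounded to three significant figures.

0.601

ω₂ = 3.267 rad/s (from 0.52 rev/s).
Differentiating the loop-closure r₂e^{iθ₂}+r₃e^{iθ₃}=r₁+r₄e^{iθ₄} gives r₂ω₂e^{iθ₂}+r₃ω₃e^{iθ₃}=r₄ω₄e^{iθ₄}.
Eliminating the other unknown: ω₄ = r₂ω₂ sin(θ₂−θ₃) / [r₄ sin(θ₄−θ₃)].
Numerator sine = -0.62932; denominator sine = -0.99122.
Result = 0.039·3.267·(-0.62932) / (0.1347·(-0.99122)) = +0.6006 rad/s; magnitude 0.6006 rad/s.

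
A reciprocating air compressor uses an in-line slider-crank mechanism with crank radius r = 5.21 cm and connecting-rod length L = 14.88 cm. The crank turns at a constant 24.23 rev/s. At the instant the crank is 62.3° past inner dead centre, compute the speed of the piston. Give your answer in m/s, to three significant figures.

8.22

ω = 2π·24.2 = 152.2 rad/s
For an in-line slider-crank, x = r cosθ + √(L² − r² sin²θ), so v = −rω sinθ·[1 + r cosθ/√(L² − r² sin²θ)].
With r = 0.0521 m, L = 0.1488 m, θ = 62.3°: √(L² − r² sin²θ) = 0.14147 m.
v = −0.0521·152.2·0.88539·[1 + 0.0521·0.46484/0.14147] = -8.225 m/s.
|v| = 8.225 m/s.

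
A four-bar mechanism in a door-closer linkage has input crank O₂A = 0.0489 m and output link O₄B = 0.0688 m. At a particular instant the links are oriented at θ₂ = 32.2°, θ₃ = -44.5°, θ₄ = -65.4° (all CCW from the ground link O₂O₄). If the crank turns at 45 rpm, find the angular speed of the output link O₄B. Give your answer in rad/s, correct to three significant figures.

ω₂ = 4.712 rad/s (from 45 rpm).
Differentiating the loop-closure r₂e^{iθ₂}+r₃e^{iθ₃}=r₁+r₄e^{iθ₄} gives r₂ω₂e^{iθ₂}+r₃ω₃e^{iθ₃}=r₄ω₄e^{iθ₄}.
Eliminating the other unknown: ω₄ = r₂ω₂ sin(θ₂−θ₃) / [r₄ sin(θ₄−θ₃)].
Numerator sine = +0.97318; denominator sine = -0.35674.
Result = 0.0489·4.712·(+0.97318) / (0.0688·(-0.35674)) = -9.137 rad/s; magnitude 9.137 rad/s.

9.14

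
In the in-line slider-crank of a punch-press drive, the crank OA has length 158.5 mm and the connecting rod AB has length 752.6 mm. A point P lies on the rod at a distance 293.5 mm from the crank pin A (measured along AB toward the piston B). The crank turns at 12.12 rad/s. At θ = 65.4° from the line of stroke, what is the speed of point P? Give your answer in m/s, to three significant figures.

1.87

ω = 12.12 rad/s.  Crank-pin speed |V_A| = rω = 1.921 m/s, perpendicular to OA.
Rod angle: sinφ = −(r/L) sinθ ⇒ φ = -11.040°; ω_rod = −rω cosθ/√(L²−r²sin²θ) = -1.0826 rad/s.
V_P = V_A + ω_rod × AP, with AP = 0.2935 m along the rod.
Components: V_Px = −rω sinθ − a·ω_rod·sinφ = -1.8075 m/s;  V_Py = rω cosθ + a·ω_rod·cosφ = +0.48782 m/s.
|V_P| = √(V_Px² + V_Py²) = 1.8722 m/s.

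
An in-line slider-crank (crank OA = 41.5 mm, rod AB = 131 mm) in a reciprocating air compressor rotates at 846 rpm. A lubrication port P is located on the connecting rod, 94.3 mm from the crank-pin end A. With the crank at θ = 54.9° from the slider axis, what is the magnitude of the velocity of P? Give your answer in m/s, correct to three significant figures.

3.47

ω = 88.59 rad/s.  Crank-pin speed |V_A| = rω = 3.6766 m/s, perpendicular to OA.
Rod angle: sinφ = −(r/L) sinθ ⇒ φ = -15.022°; ω_rod = −rω cosθ/√(L²−r²sin²θ) = -16.709 rad/s.
V_P = V_A + ω_rod × AP, with AP = 0.0943 m along the rod.
Components: V_Px = −rω sinθ − a·ω_rod·sinφ = -3.4164 m/s;  V_Py = rω cosθ + a·ω_rod·cosφ = +0.59226 m/s.
|V_P| = √(V_Px² + V_Py²) = 3.4674 m/s.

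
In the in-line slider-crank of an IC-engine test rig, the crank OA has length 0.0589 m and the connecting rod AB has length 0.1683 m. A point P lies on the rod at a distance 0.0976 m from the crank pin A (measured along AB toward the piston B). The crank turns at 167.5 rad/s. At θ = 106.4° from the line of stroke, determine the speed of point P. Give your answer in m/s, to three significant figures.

8.97

ω = 167.5 rad/s.  Crank-pin speed |V_A| = rω = 9.8658 m/s, perpendicular to OA.
Rod angle: sinφ = −(r/L) sinθ ⇒ φ = -19.617°; ω_rod = −rω cosθ/√(L²−r²sin²θ) = +17.571 rad/s.
V_P = V_A + ω_rod × AP, with AP = 0.0976 m along the rod.
Components: V_Px = −rω sinθ − a·ω_rod·sinφ = -8.8886 m/s;  V_Py = rω cosθ + a·ω_rod·cosφ = -1.1701 m/s.
|V_P| = √(V_Px² + V_Py²) = 8.9653 m/s.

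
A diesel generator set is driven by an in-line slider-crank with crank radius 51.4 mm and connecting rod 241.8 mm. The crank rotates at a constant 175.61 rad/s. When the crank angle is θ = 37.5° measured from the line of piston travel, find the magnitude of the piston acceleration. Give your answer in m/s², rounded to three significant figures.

1350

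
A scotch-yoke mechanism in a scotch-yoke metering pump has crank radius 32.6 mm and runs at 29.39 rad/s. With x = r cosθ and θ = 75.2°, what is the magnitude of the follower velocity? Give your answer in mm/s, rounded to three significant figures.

926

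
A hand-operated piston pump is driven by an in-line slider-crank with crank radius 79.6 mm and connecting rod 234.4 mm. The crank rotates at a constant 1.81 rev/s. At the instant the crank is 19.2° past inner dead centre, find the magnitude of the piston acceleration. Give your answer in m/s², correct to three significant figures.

12.5

ω = 2π·1.81 = 11.37 rad/s
x(θ) = r cosθ + √(L² − r² sin²θ); with ω constant, a = ω²·d²x/dθ².
d²x/dθ² = −r cosθ − r²(cos2θ)/√u − r⁴ sin²2θ/(4u^{3/2}),  u = L² − r² sin²θ = 0.0542581 m².
Substituting r = 0.0796 m, L = 0.2344 m, θ = 19.2°: d²x/dθ² = -0.096796 m.
a = ω²·d²x/dθ² = (11.37)²·(-0.096796) = -12.519 m/s²;  |a| = 12.519 m/s².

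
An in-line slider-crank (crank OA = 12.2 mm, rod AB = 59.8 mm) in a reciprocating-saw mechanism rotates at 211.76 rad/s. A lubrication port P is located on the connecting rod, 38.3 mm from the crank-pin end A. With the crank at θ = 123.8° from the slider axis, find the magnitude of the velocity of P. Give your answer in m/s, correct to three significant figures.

2.05

ω = 211.8 rad/s.  Crank-pin speed |V_A| = rω = 2.5835 m/s, perpendicular to OA.
Rod angle: sinφ = −(r/L) sinθ ⇒ φ = -9.761°; ω_rod = −rω cosθ/√(L²−r²sin²θ) = +24.386 rad/s.
V_P = V_A + ω_rod × AP, with AP = 0.0383 m along the rod.
Components: V_Px = −rω sinθ − a·ω_rod·sinφ = -1.9885 m/s;  V_Py = rω cosθ + a·ω_rod·cosφ = -0.51671 m/s.
|V_P| = √(V_Px² + V_Py²) = 2.0545 m/s.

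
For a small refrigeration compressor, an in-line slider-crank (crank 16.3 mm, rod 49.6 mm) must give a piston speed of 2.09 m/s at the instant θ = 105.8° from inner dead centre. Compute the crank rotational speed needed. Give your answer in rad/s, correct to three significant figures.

147

For an in-line slider-crank, |v_piston| = rω|sinθ|·[1 + r cosθ/√(L² − r² sin²θ)].
With r = 0.0163 m, L = 0.0496 m, θ = 105.8°: the bracketed kinematic factor |dx/dθ| = 0.014205 m.
ω = v/|dx/dθ| = 2.09/0.014205 = 147.13 rad/s.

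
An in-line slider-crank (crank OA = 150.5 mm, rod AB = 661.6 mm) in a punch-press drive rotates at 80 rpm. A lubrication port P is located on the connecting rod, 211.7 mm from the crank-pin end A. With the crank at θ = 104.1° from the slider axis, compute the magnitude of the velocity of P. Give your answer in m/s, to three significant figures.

ω = 8.378 rad/s.  Crank-pin speed |V_A| = rω = 1.2608 m/s, perpendicular to OA.
Rod angle: sinφ = −(r/L) sinθ ⇒ φ = -12.746°; ω_rod = −rω cosθ/√(L²−r²sin²θ) = +0.47599 rad/s.
V_P = V_A + ω_rod × AP, with AP = 0.2117 m along the rod.
Components: V_Px = −rω sinθ − a·ω_rod·sinφ = -1.2006 m/s;  V_Py = rω cosθ + a·ω_rod·cosφ = -0.20887 m/s.
|V_P| = √(V_Px² + V_Py²) = 1.2186 m/s.

1.22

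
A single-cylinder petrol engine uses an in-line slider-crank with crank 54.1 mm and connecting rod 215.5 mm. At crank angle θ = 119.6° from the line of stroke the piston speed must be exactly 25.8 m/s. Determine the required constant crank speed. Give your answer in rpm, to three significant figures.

For an in-line slider-crank, |v_piston| = rω|sinθ|·[1 + r cosθ/√(L² − r² sin²θ)].
With r = 0.0541 m, L = 0.2155 m, θ = 119.6°: the bracketed kinematic factor |dx/dθ| = 0.041063 m.
ω = v/|dx/dθ| = 25.8/0.041063 = 628.31 rad/s.
N = 60ω/(2π) = 5999.9 rpm.

6000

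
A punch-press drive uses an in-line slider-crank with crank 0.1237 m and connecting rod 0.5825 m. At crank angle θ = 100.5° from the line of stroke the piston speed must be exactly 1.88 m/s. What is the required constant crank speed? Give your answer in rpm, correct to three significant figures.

For an in-line slider-crank, |v_piston| = rω|sinθ|·[1 + r cosθ/√(L² − r² sin²θ)].
With r = 0.1237 m, L = 0.5825 m, θ = 100.5°: the bracketed kinematic factor |dx/dθ| = 0.11682 m.
ω = v/|dx/dθ| = 1.88/0.11682 = 16.094 rad/s.
N = 60ω/(2π) = 153.68 rpm.

154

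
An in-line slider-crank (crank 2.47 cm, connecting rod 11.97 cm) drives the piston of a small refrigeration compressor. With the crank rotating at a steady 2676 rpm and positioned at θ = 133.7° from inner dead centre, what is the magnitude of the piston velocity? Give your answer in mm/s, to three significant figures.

4280

ω = 2π·2676/60 = 280.2 rad/s
For an in-line slider-crank, x = r cosθ + √(L² − r² sin²θ), so v = −rω sinθ·[1 + r cosθ/√(L² − r² sin²θ)].
With r = 0.0247 m, L = 0.1197 m, θ = 133.7°: √(L² − r² sin²θ) = 0.11836 m.
v = −0.0247·280.2·0.72297·[1 + 0.0247·-0.69088/0.11836] = -4.2827 m/s.
|v| = 4.2827 m/s = 4282.7 mm/s.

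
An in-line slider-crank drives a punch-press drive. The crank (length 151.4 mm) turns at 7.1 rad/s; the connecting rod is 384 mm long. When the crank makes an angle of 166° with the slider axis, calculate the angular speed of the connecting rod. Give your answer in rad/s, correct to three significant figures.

ω = 7.1 rad/s
The rod makes angle φ with the slider axis where L sinφ = r sinθ; differentiating, L cosφ·φ̇ = r ω cosθ.
L cosφ = √(L² − r² sin²θ) = 0.38225 m.
|ω_rod| = r ω |cosθ| / √(L² − r² sin²θ) = 0.1514·7.1·0.97030/0.38225 = 2.7286 rad/s.

2.73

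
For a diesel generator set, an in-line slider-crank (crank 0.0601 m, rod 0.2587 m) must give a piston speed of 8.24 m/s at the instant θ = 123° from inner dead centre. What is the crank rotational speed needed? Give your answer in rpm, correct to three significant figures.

1790

For an in-line slider-crank, |v_piston| = rω|sinθ|·[1 + r cosθ/√(L² − r² sin²θ)].
With r = 0.0601 m, L = 0.2587 m, θ = 123°: the bracketed kinematic factor |dx/dθ| = 0.043902 m.
ω = v/|dx/dθ| = 8.24/0.043902 = 187.69 rad/s.
N = 60ω/(2π) = 1792.3 rpm.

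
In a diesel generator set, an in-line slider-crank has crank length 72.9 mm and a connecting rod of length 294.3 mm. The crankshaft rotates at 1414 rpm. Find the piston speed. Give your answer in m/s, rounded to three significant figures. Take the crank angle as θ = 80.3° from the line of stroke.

11.1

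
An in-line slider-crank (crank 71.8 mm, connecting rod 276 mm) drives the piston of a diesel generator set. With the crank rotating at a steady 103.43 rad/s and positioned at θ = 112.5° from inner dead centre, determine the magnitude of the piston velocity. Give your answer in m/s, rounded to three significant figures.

6.16

ω = 103.4 rad/s
For an in-line slider-crank, x = r cosθ + √(L² − r² sin²θ), so v = −rω sinθ·[1 + r cosθ/√(L² − r² sin²θ)].
With r = 0.0718 m, L = 0.276 m, θ = 112.5°: √(L² − r² sin²θ) = 0.26791 m.
v = −0.0718·103.4·0.92388·[1 + 0.0718·-0.38268/0.26791] = -6.1573 m/s.
|v| = 6.1573 m/s.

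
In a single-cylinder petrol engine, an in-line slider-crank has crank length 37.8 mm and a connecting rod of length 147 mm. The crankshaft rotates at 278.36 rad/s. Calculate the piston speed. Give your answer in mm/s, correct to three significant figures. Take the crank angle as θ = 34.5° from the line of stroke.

7240

ω = 278.4 rad/s
For an in-line slider-crank, x = r cosθ + √(L² − r² sin²θ), so v = −rω sinθ·[1 + r cosθ/√(L² − r² sin²θ)].
With r = 0.0378 m, L = 0.147 m, θ = 34.5°: √(L² − r² sin²θ) = 0.14543 m.
v = −0.0378·278.4·0.56641·[1 + 0.0378·0.82413/0.14543] = -7.2363 m/s.
|v| = 7.2363 m/s = 7236.3 mm/s.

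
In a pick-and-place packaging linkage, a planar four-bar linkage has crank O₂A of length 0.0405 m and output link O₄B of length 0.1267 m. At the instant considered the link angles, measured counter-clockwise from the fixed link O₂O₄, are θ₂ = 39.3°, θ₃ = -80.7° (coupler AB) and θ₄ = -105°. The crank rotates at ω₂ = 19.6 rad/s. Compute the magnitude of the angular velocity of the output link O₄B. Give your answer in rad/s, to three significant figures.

ω₂ = 19.6 rad/s
Differentiating the loop-closure r₂e^{iθ₂}+r₃e^{iθ₃}=r₁+r₄e^{iθ₄} gives r₂ω₂e^{iθ₂}+r₃ω₃e^{iθ₃}=r₄ω₄e^{iθ₄}.
Eliminating the other unknown: ω₄ = r₂ω₂ sin(θ₂−θ₃) / [r₄ sin(θ₄−θ₃)].
Numerator sine = +0.86603; denominator sine = -0.41151.
Result = 0.0405·19.6·(+0.86603) / (0.1267·(-0.41151)) = -13.185 rad/s; magnitude 13.185 rad/s.

13.2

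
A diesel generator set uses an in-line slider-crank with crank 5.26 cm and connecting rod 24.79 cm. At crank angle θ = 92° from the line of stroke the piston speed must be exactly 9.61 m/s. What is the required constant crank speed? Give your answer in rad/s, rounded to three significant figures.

184

For an in-line slider-crank, |v_piston| = rω|sinθ|·[1 + r cosθ/√(L² − r² sin²θ)].
With r = 0.0526 m, L = 0.2479 m, θ = 92°: the bracketed kinematic factor |dx/dθ| = 0.05217 m.
ω = v/|dx/dθ| = 9.61/0.05217 = 184.21 rad/s.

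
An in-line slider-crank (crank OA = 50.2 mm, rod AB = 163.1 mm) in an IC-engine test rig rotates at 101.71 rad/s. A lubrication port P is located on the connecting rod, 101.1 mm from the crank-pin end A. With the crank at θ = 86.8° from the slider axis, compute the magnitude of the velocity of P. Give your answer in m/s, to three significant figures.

ω = 101.7 rad/s.  Crank-pin speed |V_A| = rω = 5.1058 m/s, perpendicular to OA.
Rod angle: sinφ = −(r/L) sinθ ⇒ φ = -17.897°; ω_rod = −rω cosθ/√(L²−r²sin²θ) = -1.8364 rad/s.
V_P = V_A + ω_rod × AP, with AP = 0.1011 m along the rod.
Components: V_Px = −rω sinθ − a·ω_rod·sinφ = -5.1549 m/s;  V_Py = rω cosθ + a·ω_rod·cosφ = +0.10834 m/s.
|V_P| = √(V_Px² + V_Py²) = 5.1561 m/s.

5.16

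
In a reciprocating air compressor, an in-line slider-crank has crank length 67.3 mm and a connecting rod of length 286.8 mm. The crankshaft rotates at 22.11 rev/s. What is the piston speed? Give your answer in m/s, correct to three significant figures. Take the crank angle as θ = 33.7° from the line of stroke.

6.21

ω = 2π·22.1 = 138.9 rad/s
For an in-line slider-crank, x = r cosθ + √(L² − r² sin²θ), so v = −rω sinθ·[1 + r cosθ/√(L² − r² sin²θ)].
With r = 0.0673 m, L = 0.2868 m, θ = 33.7°: √(L² − r² sin²θ) = 0.28436 m.
v = −0.0673·138.9·0.55484·[1 + 0.0673·0.83195/0.28436] = -6.2089 m/s.
|v| = 6.2089 m/s.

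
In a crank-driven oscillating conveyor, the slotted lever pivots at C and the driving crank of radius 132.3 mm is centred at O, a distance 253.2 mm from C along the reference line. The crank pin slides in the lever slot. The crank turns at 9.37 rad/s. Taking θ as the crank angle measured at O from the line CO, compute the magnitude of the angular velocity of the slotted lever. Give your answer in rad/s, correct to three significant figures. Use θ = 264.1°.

ω = 9.37 rad/s
Crank pin A relative to C: A = (d + r cosθ, r sinθ); lever angle φ = atan2(r sinθ, d + r cosθ).
Differentiating tanφ: φ̇ = rω(d cosθ + r)/(d² + r² + 2dr cosθ).
d² + r² + 2dr cosθ = |CA|² = 0.0747268 m²;  d cosθ + r = +0.10627 m.
|ω_lever| = |0.1323·9.37·+0.10627| / 0.0747268 = 1.763 rad/s.

1.76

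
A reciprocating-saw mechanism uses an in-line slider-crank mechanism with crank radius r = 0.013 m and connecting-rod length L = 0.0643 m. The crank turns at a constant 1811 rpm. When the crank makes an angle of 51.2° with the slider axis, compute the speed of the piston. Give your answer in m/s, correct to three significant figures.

2.17

ω = 2π·1811/60 = 189.6 rad/s
For an in-line slider-crank, x = r cosθ + √(L² − r² sin²θ), so v = −rω sinθ·[1 + r cosθ/√(L² − r² sin²θ)].
With r = 0.013 m, L = 0.0643 m, θ = 51.2°: √(L² − r² sin²θ) = 0.063497 m.
v = −0.013·189.6·0.77934·[1 + 0.013·0.62660/0.063497] = -2.1679 m/s.
|v| = 2.1679 m/s.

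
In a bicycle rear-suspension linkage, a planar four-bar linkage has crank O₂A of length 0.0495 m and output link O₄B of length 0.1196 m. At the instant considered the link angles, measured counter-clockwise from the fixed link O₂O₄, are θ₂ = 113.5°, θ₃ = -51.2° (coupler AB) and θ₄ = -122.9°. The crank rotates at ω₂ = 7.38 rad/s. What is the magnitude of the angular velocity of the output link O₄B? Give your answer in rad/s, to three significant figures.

ω₂ = 7.38 rad/s
Differentiating the loop-closure r₂e^{iθ₂}+r₃e^{iθ₃}=r₁+r₄e^{iθ₄} gives r₂ω₂e^{iθ₂}+r₃ω₃e^{iθ₃}=r₄ω₄e^{iθ₄}.
Eliminating the other unknown: ω₄ = r₂ω₂ sin(θ₂−θ₃) / [r₄ sin(θ₄−θ₃)].
Numerator sine = +0.26387; denominator sine = -0.94943.
Result = 0.0495·7.38·(+0.26387) / (0.1196·(-0.94943)) = -0.84892 rad/s; magnitude 0.84892 rad/s.

0.849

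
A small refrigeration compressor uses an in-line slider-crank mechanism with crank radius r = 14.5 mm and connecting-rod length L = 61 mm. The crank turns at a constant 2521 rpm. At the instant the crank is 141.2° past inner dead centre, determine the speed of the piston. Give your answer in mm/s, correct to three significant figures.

1950

ω = 2π·2521/60 = 264 rad/s
For an in-line slider-crank, x = r cosθ + √(L² − r² sin²θ), so v = −rω sinθ·[1 + r cosθ/√(L² − r² sin²θ)].
With r = 0.0145 m, L = 0.061 m, θ = 141.2°: √(L² − r² sin²θ) = 0.06032 m.
v = −0.0145·264·0.62660·[1 + 0.0145·-0.77934/0.06032] = -1.9493 m/s.
|v| = 1.9493 m/s = 1949.3 mm/s.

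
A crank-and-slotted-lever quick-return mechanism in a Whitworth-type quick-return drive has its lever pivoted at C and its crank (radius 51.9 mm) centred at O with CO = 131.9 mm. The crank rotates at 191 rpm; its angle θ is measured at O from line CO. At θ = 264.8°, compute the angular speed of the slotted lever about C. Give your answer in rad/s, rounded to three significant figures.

2.20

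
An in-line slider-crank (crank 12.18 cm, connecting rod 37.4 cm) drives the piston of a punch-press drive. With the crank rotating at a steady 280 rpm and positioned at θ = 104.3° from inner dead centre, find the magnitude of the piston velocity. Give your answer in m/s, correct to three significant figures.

3.17

ω = 2π·280/60 = 29.32 rad/s
For an in-line slider-crank, x = r cosθ + √(L² − r² sin²θ), so v = −rω sinθ·[1 + r cosθ/√(L² − r² sin²θ)].
With r = 0.1218 m, L = 0.374 m, θ = 104.3°: √(L² − r² sin²θ) = 0.35489 m.
v = −0.1218·29.32·0.96902·[1 + 0.1218·-0.24700/0.35489] = -3.1673 m/s.
|v| = 3.1673 m/s.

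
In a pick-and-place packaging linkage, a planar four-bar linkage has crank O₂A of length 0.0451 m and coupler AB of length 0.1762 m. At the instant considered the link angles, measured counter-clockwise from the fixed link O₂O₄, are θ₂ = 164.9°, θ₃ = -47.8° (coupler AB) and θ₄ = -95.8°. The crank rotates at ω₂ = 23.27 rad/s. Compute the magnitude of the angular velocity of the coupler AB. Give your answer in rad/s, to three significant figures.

ω₂ = 23.27 rad/s
Differentiating the loop-closure r₂e^{iθ₂}+r₃e^{iθ₃}=r₁+r₄e^{iθ₄} gives r₂ω₂e^{iθ₂}+r₃ω₃e^{iθ₃}=r₄ω₄e^{iθ₄}.
Eliminating the other unknown: ω₃ = r₂ω₂ sin(θ₄−θ₂) / [r₃ sin(θ₃−θ₄)].
Numerator sine = +0.98686; denominator sine = +0.74314.
Result = 0.0451·23.27·(+0.98686) / (0.1762·(+0.74314)) = +7.9095 rad/s; magnitude 7.9095 rad/s.

7.91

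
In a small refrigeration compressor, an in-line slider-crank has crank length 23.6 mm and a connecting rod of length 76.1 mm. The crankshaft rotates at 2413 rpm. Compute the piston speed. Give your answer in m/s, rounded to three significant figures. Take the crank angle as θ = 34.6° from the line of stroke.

ω = 2π·2413/60 = 252.7 rad/s
For an in-line slider-crank, x = r cosθ + √(L² − r² sin²θ), so v = −rω sinθ·[1 + r cosθ/√(L² − r² sin²θ)].
With r = 0.0236 m, L = 0.0761 m, θ = 34.6°: √(L² − r² sin²θ) = 0.074911 m.
v = −0.0236·252.7·0.56784·[1 + 0.0236·0.82314/0.074911] = -4.2645 m/s.
|v| = 4.2645 m/s.

4.26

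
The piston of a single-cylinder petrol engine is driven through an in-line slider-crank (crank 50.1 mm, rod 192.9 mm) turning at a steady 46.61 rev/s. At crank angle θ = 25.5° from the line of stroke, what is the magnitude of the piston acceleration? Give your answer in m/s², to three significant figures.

ω = 2π·46.6 = 292.9 rad/s
x(θ) = r cosθ + √(L² − r² sin²θ); with ω constant, a = ω²·d²x/dθ².
d²x/dθ² = −r cosθ − r²(cos2θ)/√u − r⁴ sin²2θ/(4u^{3/2}),  u = L² − r² sin²θ = 0.0367452 m².
Substituting r = 0.0501 m, L = 0.1929 m, θ = 25.5°: d²x/dθ² = -0.053595 m.
a = ω²·d²x/dθ² = (292.9)²·(-0.053595) = -4596.7 m/s²;  |a| = 4596.7 m/s².

4600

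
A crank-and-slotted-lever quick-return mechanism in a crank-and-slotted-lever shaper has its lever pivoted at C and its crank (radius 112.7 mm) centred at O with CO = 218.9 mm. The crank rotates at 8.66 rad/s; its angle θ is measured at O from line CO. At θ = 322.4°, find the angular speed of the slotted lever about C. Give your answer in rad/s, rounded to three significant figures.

2.80

ω = 8.66 rad/s
Crank pin A relative to C: A = (d + r cosθ, r sinθ); lever angle φ = atan2(r sinθ, d + r cosθ).
Differentiating tanφ: φ̇ = rω(d cosθ + r)/(d² + r² + 2dr cosθ).
d² + r² + 2dr cosθ = |CA|² = 0.0997101 m²;  d cosθ + r = +0.28613 m.
|ω_lever| = |0.1127·8.66·+0.28613| / 0.0997101 = 2.8007 rad/s.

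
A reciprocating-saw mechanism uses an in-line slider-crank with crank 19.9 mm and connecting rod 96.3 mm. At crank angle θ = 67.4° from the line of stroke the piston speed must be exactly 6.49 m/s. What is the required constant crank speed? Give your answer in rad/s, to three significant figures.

327

For an in-line slider-crank, |v_piston| = rω|sinθ|·[1 + r cosθ/√(L² − r² sin²θ)].
With r = 0.0199 m, L = 0.0963 m, θ = 67.4°: the bracketed kinematic factor |dx/dθ| = 0.019858 m.
ω = v/|dx/dθ| = 6.49/0.019858 = 326.82 rad/s.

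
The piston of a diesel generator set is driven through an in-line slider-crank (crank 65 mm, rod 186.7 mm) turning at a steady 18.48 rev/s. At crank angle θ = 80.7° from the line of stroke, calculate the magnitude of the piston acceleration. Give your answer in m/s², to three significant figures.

165

ω = 2π·18.5 = 116.1 rad/s
x(θ) = r cosθ + √(L² − r² sin²θ); with ω constant, a = ω²·d²x/dθ².
d²x/dθ² = −r cosθ − r²(cos2θ)/√u − r⁴ sin²2θ/(4u^{3/2}),  u = L² − r² sin²θ = 0.0307422 m².
Substituting r = 0.065 m, L = 0.1867 m, θ = 80.7°: d²x/dθ² = +0.01225 m.
a = ω²·d²x/dθ² = (116.1)²·(+0.01225) = +165.15 m/s²;  |a| = 165.15 m/s².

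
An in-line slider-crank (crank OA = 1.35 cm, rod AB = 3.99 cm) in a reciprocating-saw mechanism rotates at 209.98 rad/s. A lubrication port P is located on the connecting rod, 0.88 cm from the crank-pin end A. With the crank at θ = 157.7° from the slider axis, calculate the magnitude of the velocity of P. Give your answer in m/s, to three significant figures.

ω = 210 rad/s.  Crank-pin speed |V_A| = rω = 2.8347 m/s, perpendicular to OA.
Rod angle: sinφ = −(r/L) sinθ ⇒ φ = -7.376°; ω_rod = −rω cosθ/√(L²−r²sin²θ) = +66.281 rad/s.
V_P = V_A + ω_rod × AP, with AP = 0.0088 m along the rod.
Components: V_Px = −rω sinθ − a·ω_rod·sinφ = -1.0008 m/s;  V_Py = rω cosθ + a·ω_rod·cosφ = -2.0443 m/s.
|V_P| = √(V_Px² + V_Py²) = 2.2761 m/s.

2.28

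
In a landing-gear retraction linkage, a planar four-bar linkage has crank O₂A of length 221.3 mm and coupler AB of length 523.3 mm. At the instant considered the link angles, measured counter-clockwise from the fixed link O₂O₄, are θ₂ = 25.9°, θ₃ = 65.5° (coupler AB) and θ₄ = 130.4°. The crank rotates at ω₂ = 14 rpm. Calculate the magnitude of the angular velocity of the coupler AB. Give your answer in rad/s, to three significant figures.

0.663

ω₂ = 1.466 rad/s (from 14 rpm).
Differentiating the loop-closure r₂e^{iθ₂}+r₃e^{iθ₃}=r₁+r₄e^{iθ₄} gives r₂ω₂e^{iθ₂}+r₃ω₃e^{iθ₃}=r₄ω₄e^{iθ₄}.
Eliminating the other unknown: ω₃ = r₂ω₂ sin(θ₄−θ₂) / [r₃ sin(θ₃−θ₄)].
Numerator sine = +0.96815; denominator sine = -0.90557.
Result = 0.2213·1.466·(+0.96815) / (0.5233·(-0.90557)) = -0.66284 rad/s; magnitude 0.66284 rad/s.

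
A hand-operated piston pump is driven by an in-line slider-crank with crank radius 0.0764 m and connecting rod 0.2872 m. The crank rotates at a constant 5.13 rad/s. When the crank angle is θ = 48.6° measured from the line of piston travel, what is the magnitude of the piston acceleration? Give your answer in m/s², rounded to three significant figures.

1.27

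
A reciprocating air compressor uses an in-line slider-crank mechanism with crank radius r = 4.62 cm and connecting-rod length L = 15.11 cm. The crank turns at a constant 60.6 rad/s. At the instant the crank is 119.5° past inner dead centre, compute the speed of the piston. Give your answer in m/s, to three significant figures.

2.06

ω = 60.6 rad/s
For an in-line slider-crank, x = r cosθ + √(L² − r² sin²θ), so v = −rω sinθ·[1 + r cosθ/√(L² − r² sin²θ)].
With r = 0.0462 m, L = 0.1511 m, θ = 119.5°: √(L² − r² sin²θ) = 0.14565 m.
v = −0.0462·60.6·0.87036·[1 + 0.0462·-0.49242/0.14565] = -2.0561 m/s.
|v| = 2.0561 m/s.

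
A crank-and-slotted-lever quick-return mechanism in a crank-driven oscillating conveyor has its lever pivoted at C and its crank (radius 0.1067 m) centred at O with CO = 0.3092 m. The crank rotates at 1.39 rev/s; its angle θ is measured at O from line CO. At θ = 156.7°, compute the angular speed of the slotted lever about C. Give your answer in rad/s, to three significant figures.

ω = 8.734 rad/s (from 1.39 rev/s).
Crank pin A relative to C: A = (d + r cosθ, r sinθ); lever angle φ = atan2(r sinθ, d + r cosθ).
Differentiating tanφ: φ̇ = rω(d cosθ + r)/(d² + r² + 2dr cosθ).
d² + r² + 2dr cosθ = |CA|² = 0.0463874 m²;  d cosθ + r = -0.17728 m.
|ω_lever| = |0.1067·8.734·-0.17728| / 0.0463874 = 3.5615 rad/s.

3.56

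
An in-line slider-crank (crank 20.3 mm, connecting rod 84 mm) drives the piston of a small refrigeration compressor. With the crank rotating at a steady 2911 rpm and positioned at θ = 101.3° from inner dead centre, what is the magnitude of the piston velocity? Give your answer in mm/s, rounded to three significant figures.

5770

ω = 2π·2911/60 = 304.8 rad/s
For an in-line slider-crank, x = r cosθ + √(L² − r² sin²θ), so v = −rω sinθ·[1 + r cosθ/√(L² − r² sin²θ)].
With r = 0.0203 m, L = 0.084 m, θ = 101.3°: √(L² − r² sin²θ) = 0.081607 m.
v = −0.0203·304.8·0.98061·[1 + 0.0203·-0.19595/0.081607] = -5.7725 m/s.
|v| = 5.7725 m/s = 5772.5 mm/s.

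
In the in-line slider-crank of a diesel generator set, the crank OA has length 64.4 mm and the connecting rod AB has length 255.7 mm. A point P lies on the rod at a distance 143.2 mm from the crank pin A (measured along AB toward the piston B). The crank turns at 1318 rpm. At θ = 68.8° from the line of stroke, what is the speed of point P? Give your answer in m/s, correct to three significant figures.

8.84

ω = 138 rad/s.  Crank-pin speed |V_A| = rω = 8.8885 m/s, perpendicular to OA.
Rod angle: sinφ = −(r/L) sinθ ⇒ φ = -13.581°; ω_rod = −rω cosθ/√(L²−r²sin²θ) = -12.932 rad/s.
V_P = V_A + ω_rod × AP, with AP = 0.1432 m along the rod.
Components: V_Px = −rω sinθ − a·ω_rod·sinφ = -8.7218 m/s;  V_Py = rω cosθ + a·ω_rod·cosφ = +1.4142 m/s.
|V_P| = √(V_Px² + V_Py²) = 8.8357 m/s.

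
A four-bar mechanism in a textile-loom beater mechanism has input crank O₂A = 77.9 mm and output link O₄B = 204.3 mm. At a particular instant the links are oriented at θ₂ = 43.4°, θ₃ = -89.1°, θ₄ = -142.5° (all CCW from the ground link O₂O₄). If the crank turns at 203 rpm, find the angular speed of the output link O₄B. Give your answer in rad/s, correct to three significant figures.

7.44

ω₂ = 21.26 rad/s (from 203 rpm).
Differentiating the loop-closure r₂e^{iθ₂}+r₃e^{iθ₃}=r₁+r₄e^{iθ₄} gives r₂ω₂e^{iθ₂}+r₃ω₃e^{iθ₃}=r₄ω₄e^{iθ₄}.
Eliminating the other unknown: ω₄ = r₂ω₂ sin(θ₂−θ₃) / [r₄ sin(θ₄−θ₃)].
Numerator sine = +0.73728; denominator sine = -0.80282.
Result = 0.0779·21.26·(+0.73728) / (0.2043·(-0.80282)) = -7.444 rad/s; magnitude 7.444 rad/s.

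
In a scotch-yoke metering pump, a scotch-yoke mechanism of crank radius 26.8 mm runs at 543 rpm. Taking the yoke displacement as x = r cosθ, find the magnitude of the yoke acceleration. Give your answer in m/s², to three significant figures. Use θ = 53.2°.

51.9

ω = 56.86 rad/s (from 543 rpm).
x = r cosθ ⇒ ẍ = −rω² cosθ (ω constant).
|a| = rω²|cosθ| = 0.0268·(56.86)²·|cos 53.2°| = 51.908 m/s².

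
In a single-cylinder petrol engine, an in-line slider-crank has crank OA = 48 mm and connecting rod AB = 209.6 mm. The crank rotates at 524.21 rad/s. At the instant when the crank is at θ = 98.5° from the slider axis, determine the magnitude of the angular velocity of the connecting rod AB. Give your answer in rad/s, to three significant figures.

ω = 524.2 rad/s
The rod makes angle φ with the slider axis where L sinφ = r sinθ; differentiating, L cosφ·φ̇ = r ω cosθ.
L cosφ = √(L² − r² sin²θ) = 0.20415 m.
|ω_rod| = r ω |cosθ| / √(L² − r² sin²θ) = 0.048·524.2·0.14781/0.20415 = 18.218 rad/s.

18.2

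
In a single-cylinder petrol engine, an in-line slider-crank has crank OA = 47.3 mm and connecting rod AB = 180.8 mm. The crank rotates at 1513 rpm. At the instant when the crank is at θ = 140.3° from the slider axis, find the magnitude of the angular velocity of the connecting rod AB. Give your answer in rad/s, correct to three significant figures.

32.3

ω = 158.4 rad/s (converted from 1513 rpm).
The rod makes angle φ with the slider axis where L sinφ = r sinθ; differentiating, L cosφ·φ̇ = r ω cosθ.
L cosφ = √(L² − r² sin²θ) = 0.17826 m.
|ω_rod| = r ω |cosθ| / √(L² − r² sin²θ) = 0.0473·158.4·0.76940/0.17826 = 32.347 rad/s.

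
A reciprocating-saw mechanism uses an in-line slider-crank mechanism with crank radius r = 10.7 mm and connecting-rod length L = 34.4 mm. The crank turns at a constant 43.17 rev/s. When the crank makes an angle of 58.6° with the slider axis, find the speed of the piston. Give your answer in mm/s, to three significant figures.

ω = 2π·43.2 = 271.2 rad/s
For an in-line slider-crank, x = r cosθ + √(L² − r² sin²θ), so v = −rω sinθ·[1 + r cosθ/√(L² − r² sin²θ)].
With r = 0.0107 m, L = 0.0344 m, θ = 58.6°: √(L² − r² sin²θ) = 0.033165 m.
v = −0.0107·271.2·0.85355·[1 + 0.0107·0.52101/0.033165] = -2.8937 m/s.
|v| = 2.8937 m/s = 2893.7 mm/s.

2890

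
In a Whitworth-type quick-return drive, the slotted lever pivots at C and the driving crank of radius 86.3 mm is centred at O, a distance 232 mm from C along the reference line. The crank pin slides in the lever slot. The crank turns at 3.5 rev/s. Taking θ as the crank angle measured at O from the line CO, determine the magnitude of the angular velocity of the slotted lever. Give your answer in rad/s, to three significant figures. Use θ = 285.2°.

3.89

ω = 21.99 rad/s (from 3.5 rev/s).
Crank pin A relative to C: A = (d + r cosθ, r sinθ); lever angle φ = atan2(r sinθ, d + r cosθ).
Differentiating tanφ: φ̇ = rω(d cosθ + r)/(d² + r² + 2dr cosθ).
d² + r² + 2dr cosθ = |CA|² = 0.0717706 m²;  d cosθ + r = +0.14713 m.
|ω_lever| = |0.0863·21.99·+0.14713| / 0.0717706 = 3.8905 rad/s.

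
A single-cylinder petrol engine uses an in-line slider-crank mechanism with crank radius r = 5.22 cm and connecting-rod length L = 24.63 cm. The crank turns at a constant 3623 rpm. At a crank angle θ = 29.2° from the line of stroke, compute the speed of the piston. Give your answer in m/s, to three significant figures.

11.5

ω = 2π·3623/60 = 379.4 rad/s
For an in-line slider-crank, x = r cosθ + √(L² − r² sin²θ), so v = −rω sinθ·[1 + r cosθ/√(L² − r² sin²θ)].
With r = 0.0522 m, L = 0.2463 m, θ = 29.2°: √(L² − r² sin²θ) = 0.24498 m.
v = −0.0522·379.4·0.48786·[1 + 0.0522·0.87292/0.24498] = -11.459 m/s.
|v| = 11.459 m/s.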